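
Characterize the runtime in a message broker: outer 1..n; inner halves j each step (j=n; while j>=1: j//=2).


Reasoning: n times log n
Complexity: O(n log n)

O(n log n)


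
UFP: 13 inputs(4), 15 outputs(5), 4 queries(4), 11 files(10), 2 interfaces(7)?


UFP = EI*4 + EO*5 + EQ*4 + ILF*10 + EIF*7
UFP = 13*4 + 15*5 + 4*4 + 11*10 + 2*7
UFP = 52 + 75 + 16 + 110 + 14
UFP = 267

267


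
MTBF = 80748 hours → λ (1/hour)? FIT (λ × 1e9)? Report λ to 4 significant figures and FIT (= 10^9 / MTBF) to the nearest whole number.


Formula: λ = 1 / MTBF; FIT = λ × 1e9 = 1e9 / MTBF
λ = 1 / 80748 ≈ 1.238e-05 failures/hour
FIT = 1e9 / 80748 ≈ 12384 failures per 1e9 hours (nearest whole number)

λ = 1.238e-05 /h, FIT = 12384


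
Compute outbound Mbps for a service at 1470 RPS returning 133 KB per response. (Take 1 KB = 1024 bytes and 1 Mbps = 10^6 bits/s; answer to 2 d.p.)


Formula: Mbps = payload_bytes * RPS * 8 / 1e6
Payload per request = 133 KB = 133 * 1024 = 136192 bytes
Total bytes/sec = 136192 * 1470 = 200202240
Total bits/sec = 200202240 * 8 = 1601617920
Mbps = 1601617920 / 1e6 = 1601.62

1601.62 Mbps


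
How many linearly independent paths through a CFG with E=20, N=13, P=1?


Formula: V(G) = E - N + 2P
V(G) = 20 - 13 + 2*1
V(G) = 7 + 2
V(G) = 9

9


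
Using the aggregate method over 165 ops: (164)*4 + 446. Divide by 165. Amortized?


Formula: Amortized cost = Total cost / Operations
Total cost = (164 * 4) + (1 * 446)
Total cost = 656 + 446 = 1102
Amortized = 1102 / 165 = 6.6788

6.6788


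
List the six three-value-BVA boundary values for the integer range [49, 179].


Range: [49, 179]
Boundaries: just below min, min, min+1, max-1, max, just above max
Values: [48, 49, 50, 178, 179, 180]

[48, 49, 50, 178, 179, 180]


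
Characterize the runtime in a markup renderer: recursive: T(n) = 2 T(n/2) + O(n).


Reasoning: master theorem case 2 (merge-sort recurrence)
Complexity: O(n log n)

O(n log n)


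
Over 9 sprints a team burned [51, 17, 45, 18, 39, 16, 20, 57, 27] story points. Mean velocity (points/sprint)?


Formula: Avg velocity = Total points / Number of sprints
Points: [51, 17, 45, 18, 39, 16, 20, 57, 27]
Sum = 51 + 17 + 45 + 18 + 39 + 16 + 20 + 57 + 27 = 290
Avg velocity = 290 / 9 = 32.22 points/sprint

32.22 points/sprint


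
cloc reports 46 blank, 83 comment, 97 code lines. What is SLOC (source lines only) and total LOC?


Total LOC = blank + comment + code
Total LOC = 46 + 83 + 97 = 226
SLOC (source only) = code = 97

Total LOC: 226, SLOC: 97


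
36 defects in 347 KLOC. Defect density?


Defect density = defects / KLOC
Defect density = 36 / 347
Defect density = 0.104 defects/KLOC

0.104 defects/KLOC


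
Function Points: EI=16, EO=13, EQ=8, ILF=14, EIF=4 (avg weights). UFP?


UFP = EI*4 + EO*5 + EQ*4 + ILF*10 + EIF*7
UFP = 16*4 + 13*5 + 8*4 + 14*10 + 4*7
UFP = 64 + 65 + 32 + 140 + 28
UFP = 329

329


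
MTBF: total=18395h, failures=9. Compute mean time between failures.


Formula: MTBF = Total operating time / Number of failures
MTBF = 18395 / 9
MTBF = 2043.89 hours

2043.89 hours


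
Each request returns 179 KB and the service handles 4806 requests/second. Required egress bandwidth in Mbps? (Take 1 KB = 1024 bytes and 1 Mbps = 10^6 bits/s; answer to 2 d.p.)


Formula: Mbps = payload_bytes * RPS * 8 / 1e6
Payload per request = 179 KB = 179 * 1024 = 183296 bytes
Total bytes/sec = 183296 * 4806 = 880920576
Total bits/sec = 880920576 * 8 = 7047364608
Mbps = 7047364608 / 1e6 = 7047.36

7047.36 Mbps


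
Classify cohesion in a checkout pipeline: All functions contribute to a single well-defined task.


Reasoning: Best: single purpose
Type: Functional cohesion

Functional cohesion


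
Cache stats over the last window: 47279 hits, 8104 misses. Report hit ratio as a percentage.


Formula: hit rate = hits / (hits + misses) * 100
hit rate = 47279 / (47279 + 8104) * 100
hit rate = 47279 / 55383 * 100
hit rate = 85.37%

85.37%


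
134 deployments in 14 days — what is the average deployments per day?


Formula: deployments per day = releases / days
= 134 / 14
= 9.571 deploys/day
(equivalently, 67.0 deploys/week)

9.571 deploys/day


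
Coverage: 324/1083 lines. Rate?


Coverage = covered / total * 100
Coverage = 324 / 1083 * 100
Coverage = 29.92%

29.92%


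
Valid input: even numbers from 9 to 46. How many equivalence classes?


Constraint: even integers in [9, 46]
Class 1: x < 9 — out-of-range invalid
Class 2: x in [9,46] but odd — wrong type invalid
Class 3: x in [9,46] and even — valid
Class 4: x > 46 — out-of-range invalid
Total equivalence classes: 4

4 equivalence classes


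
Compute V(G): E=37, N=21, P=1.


Formula: V(G) = E - N + 2P
V(G) = 37 - 21 + 2*1
V(G) = 16 + 2
V(G) = 18

18


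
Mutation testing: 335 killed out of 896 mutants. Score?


Mutation score = killed / total * 100
Mutation score = 335 / 896 * 100
Mutation score = 37.39%

37.39%


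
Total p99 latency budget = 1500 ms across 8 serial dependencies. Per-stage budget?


Formula: per_stage = total_budget / stages
per_stage = 1500 / 8
per_stage = 187.5 ms

187.5 ms


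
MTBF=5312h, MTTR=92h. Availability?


Availability = MTBF / (MTBF + MTTR)
Availability = 5312 / (5312 + 92)
Availability = 5312 / 5404
Availability = 98.2976%

98.2976%


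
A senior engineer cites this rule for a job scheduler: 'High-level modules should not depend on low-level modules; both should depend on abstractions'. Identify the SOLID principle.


This describes the Dependency Inversion Principle (DIP)

Dependency Inversion Principle (DIP)


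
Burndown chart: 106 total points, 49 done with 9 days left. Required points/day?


Formula: Required rate = Remaining points / Days left
Remaining = 106 - 49 = 57 points
Required rate = 57 / 9 = 6.33 points/day

6.33 points/day


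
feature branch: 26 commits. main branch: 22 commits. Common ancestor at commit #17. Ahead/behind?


Common ancestor: commit #17
feature commits after divergence: 26 - 17 = 9
main commits after divergence: 22 - 17 = 5
feature is 9 commits ahead of main
main is 5 commits ahead of feature

feature ahead: 9, main ahead: 5


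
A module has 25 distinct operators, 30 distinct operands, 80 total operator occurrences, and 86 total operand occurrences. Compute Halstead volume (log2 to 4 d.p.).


Formula: V = N * log2(η), where N = N1 + N2 and η = η1 + η2
η = 25 + 30 = 55
N = 80 + 86 = 166
log2(55) ≈ 5.7814
V = 166 * 5.7814 = 959.71

959.71


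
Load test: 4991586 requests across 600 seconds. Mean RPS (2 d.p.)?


Formula: throughput = requests / seconds
throughput = 4991586 / 600
throughput = 8319.31 requests/second

8319.31 requests/second


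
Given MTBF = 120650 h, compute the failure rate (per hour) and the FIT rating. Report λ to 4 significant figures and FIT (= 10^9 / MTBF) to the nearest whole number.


Formula: λ = 1 / MTBF; FIT = λ × 1e9 = 1e9 / MTBF
λ = 1 / 120650 ≈ 8.288e-06 failures/hour
FIT = 1e9 / 120650 ≈ 8288 failures per 1e9 hours (nearest whole number)

λ = 8.288e-06 /h, FIT = 8288


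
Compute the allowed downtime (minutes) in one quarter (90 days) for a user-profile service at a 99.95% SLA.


Formula: allowed downtime = period * (100 - SLA) / 100
Period (quarter (90 days)) = 129600 minutes
Unavailability fraction = (100 - 99.95) / 100
Allowed downtime = 129600 * (100 - 99.95) / 100
Allowed downtime = 64.8 minutes

64.8 minutes


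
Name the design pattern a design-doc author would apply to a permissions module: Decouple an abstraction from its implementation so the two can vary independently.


This matches the Bridge pattern

Bridge


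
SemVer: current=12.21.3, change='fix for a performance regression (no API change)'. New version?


Current: 12.21.3
Change category: 'fix for a performance regression (no API change)' → patch bump
SemVer rule: patch bump → increment PATCH (MAJOR and MINOR unchanged)
New: 12.21.4

12.21.4


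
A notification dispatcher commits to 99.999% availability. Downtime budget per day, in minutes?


Formula: allowed downtime = period * (100 - SLA) / 100
Period (day) = 1440 minutes
Unavailability fraction = (100 - 99.999) / 100
Allowed downtime = 1440 * (100 - 99.999) / 100
Allowed downtime = 0.0144 minutes

0.0144 minutes


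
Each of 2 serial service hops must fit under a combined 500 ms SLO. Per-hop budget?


Formula: per_stage = total_budget / stages
per_stage = 500 / 2
per_stage = 250.0 ms

250.0 ms


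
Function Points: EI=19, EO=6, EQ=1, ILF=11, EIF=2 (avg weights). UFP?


UFP = EI*4 + EO*5 + EQ*4 + ILF*10 + EIF*7
UFP = 19*4 + 6*5 + 1*4 + 11*10 + 2*7
UFP = 76 + 30 + 4 + 110 + 14
UFP = 234

234


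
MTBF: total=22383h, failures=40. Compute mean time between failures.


Formula: MTBF = Total operating time / Number of failures
MTBF = 22383 / 40
MTBF = 559.58 hours

559.58 hours


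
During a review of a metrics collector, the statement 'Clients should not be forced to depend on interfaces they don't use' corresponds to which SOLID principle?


This describes the Interface Segregation Principle (ISP)

Interface Segregation Principle (ISP)


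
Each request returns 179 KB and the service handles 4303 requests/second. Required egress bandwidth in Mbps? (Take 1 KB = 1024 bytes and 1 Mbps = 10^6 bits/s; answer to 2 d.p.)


Formula: Mbps = payload_bytes * RPS * 8 / 1e6
Payload per request = 179 KB = 179 * 1024 = 183296 bytes
Total bytes/sec = 183296 * 4303 = 788722688
Total bits/sec = 788722688 * 8 = 6309781504
Mbps = 6309781504 / 1e6 = 6309.78

6309.78 Mbps


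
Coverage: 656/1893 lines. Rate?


Coverage = covered / total * 100
Coverage = 656 / 1893 * 100
Coverage = 34.65%

34.65%


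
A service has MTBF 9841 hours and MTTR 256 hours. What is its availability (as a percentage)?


Availability = MTBF / (MTBF + MTTR)
Availability = 9841 / (9841 + 256)
Availability = 9841 / 10097
Availability = 97.4646%

97.4646%


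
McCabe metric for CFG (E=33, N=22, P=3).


Formula: V(G) = E - N + 2P
V(G) = 33 - 22 + 2*3
V(G) = 11 + 6
V(G) = 17

17


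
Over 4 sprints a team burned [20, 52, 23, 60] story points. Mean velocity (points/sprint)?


Formula: Avg velocity = Total points / Number of sprints
Points: [20, 52, 23, 60]
Sum = 20 + 52 + 23 + 60 = 155
Avg velocity = 155 / 4 = 38.75 points/sprint

38.75 points/sprint


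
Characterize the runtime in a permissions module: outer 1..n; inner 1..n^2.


Reasoning: n times n^2
Complexity: O(n^3)

O(n^3)


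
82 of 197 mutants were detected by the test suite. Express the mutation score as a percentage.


Mutation score = killed / total * 100
Mutation score = 82 / 197 * 100
Mutation score = 41.62%

41.62%


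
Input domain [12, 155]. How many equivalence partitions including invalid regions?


Valid range: [12, 155]
Class 1: x < 12 — invalid
Class 2: 12 ≤ x ≤ 155 — valid
Class 3: x > 155 — invalid
Total equivalence classes: 3

3 equivalence classes


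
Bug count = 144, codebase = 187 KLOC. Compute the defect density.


Defect density = defects / KLOC
Defect density = 144 / 187
Defect density = 0.77 defects/KLOC

0.77 defects/KLOC


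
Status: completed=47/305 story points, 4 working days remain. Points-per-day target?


Formula: Required rate = Remaining points / Days left
Remaining = 305 - 47 = 258 points
Required rate = 258 / 4 = 64.5 points/day

64.5 points/day


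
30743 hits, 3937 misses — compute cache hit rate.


Formula: hit rate = hits / (hits + misses) * 100
hit rate = 30743 / (30743 + 3937) * 100
hit rate = 30743 / 34680 * 100
hit rate = 88.65%

88.65%


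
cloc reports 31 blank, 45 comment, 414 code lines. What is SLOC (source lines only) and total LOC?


Total LOC = blank + comment + code
Total LOC = 31 + 45 + 414 = 490
SLOC (source only) = code = 414

Total LOC: 490, SLOC: 414


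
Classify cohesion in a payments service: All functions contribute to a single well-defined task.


Reasoning: Best: single purpose
Type: Functional cohesion

Functional cohesion


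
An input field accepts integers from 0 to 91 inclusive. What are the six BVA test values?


Range: [0, 91]
Boundaries: just below min, min, min+1, max-1, max, just above max
Values: [-1, 0, 1, 90, 91, 92]

[-1, 0, 1, 90, 91, 92]


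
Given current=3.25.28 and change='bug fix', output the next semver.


Current: 3.25.28
Change category: 'bug fix' → patch bump
SemVer rule: patch bump → increment PATCH (MAJOR and MINOR unchanged)
New: 3.25.29

3.25.29


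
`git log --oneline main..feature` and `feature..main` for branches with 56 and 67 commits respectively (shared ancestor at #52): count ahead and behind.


Common ancestor: commit #52
feature commits after divergence: 56 - 52 = 4
main commits after divergence: 67 - 52 = 15
feature is 4 commits ahead of main
main is 15 commits ahead of feature

feature ahead: 4, main ahead: 15


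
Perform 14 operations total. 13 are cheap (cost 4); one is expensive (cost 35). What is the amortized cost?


Formula: Amortized cost = Total cost / Operations
Total cost = (13 * 4) + (1 * 35)
Total cost = 52 + 35 = 87
Amortized = 87 / 14 = 6.2143

6.2143


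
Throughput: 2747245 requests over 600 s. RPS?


Formula: throughput = requests / seconds
throughput = 2747245 / 600
throughput = 4578.74 requests/second

4578.74 requests/second


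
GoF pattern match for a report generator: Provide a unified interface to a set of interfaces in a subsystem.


This matches the Facade pattern

Facade


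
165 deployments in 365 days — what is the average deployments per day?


Formula: deployments per day = releases / days
= 165 / 365
= 0.452 deploys/day
(equivalently, 3.16 deploys/week)

0.452 deploys/day


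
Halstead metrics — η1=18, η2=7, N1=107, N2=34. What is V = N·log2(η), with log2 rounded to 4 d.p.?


Formula: V = N * log2(η), where N = N1 + N2 and η = η1 + η2
η = 18 + 7 = 25
N = 107 + 34 = 141
log2(25) ≈ 4.6439
V = 141 * 4.6439 = 654.79

654.79


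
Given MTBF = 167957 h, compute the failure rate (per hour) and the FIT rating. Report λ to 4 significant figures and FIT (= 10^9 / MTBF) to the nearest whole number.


Formula: λ = 1 / MTBF; FIT = λ × 1e9 = 1e9 / MTBF
λ = 1 / 167957 ≈ 5.954e-06 failures/hour
FIT = 1e9 / 167957 ≈ 5954 failures per 1e9 hours (nearest whole number)

λ = 5.954e-06 /h, FIT = 5954


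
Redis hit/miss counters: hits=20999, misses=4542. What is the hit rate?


Formula: hit rate = hits / (hits + misses) * 100
hit rate = 20999 / (20999 + 4542) * 100
hit rate = 20999 / 25541 * 100
hit rate = 82.22%

82.22%


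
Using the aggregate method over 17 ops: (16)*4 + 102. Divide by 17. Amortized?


Formula: Amortized cost = Total cost / Operations
Total cost = (16 * 4) + (1 * 102)
Total cost = 64 + 102 = 166
Amortized = 166 / 17 = 9.7647

9.7647


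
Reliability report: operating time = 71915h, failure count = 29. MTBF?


Formula: MTBF = Total operating time / Number of failures
MTBF = 71915 / 29
MTBF = 2479.83 hours

2479.83 hours


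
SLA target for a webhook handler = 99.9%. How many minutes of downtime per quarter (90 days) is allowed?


Formula: allowed downtime = period * (100 - SLA) / 100
Period (quarter (90 days)) = 129600 minutes
Unavailability fraction = (100 - 99.9) / 100
Allowed downtime = 129600 * (100 - 99.9) / 100
Allowed downtime = 129.6 minutes

129.6 minutes


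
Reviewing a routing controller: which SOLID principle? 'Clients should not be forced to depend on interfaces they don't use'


This describes the Interface Segregation Principle (ISP)

Interface Segregation Principle (ISP)


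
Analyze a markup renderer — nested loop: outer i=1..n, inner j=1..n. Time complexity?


Reasoning: n iterations times n iterations
Complexity: O(n^2)

O(n^2)


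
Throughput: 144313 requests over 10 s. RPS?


Formula: throughput = requests / seconds
throughput = 144313 / 10
throughput = 14431.3 requests/second

14431.3 requests/second


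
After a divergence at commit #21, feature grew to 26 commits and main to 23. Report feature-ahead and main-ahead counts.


Common ancestor: commit #21
feature commits after divergence: 26 - 21 = 5
main commits after divergence: 23 - 21 = 2
feature is 5 commits ahead of main
main is 2 commits ahead of feature

feature ahead: 5, main ahead: 2


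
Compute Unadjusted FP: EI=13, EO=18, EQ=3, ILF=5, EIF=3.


UFP = EI*4 + EO*5 + EQ*4 + ILF*10 + EIF*7
UFP = 13*4 + 18*5 + 3*4 + 5*10 + 3*7
UFP = 52 + 90 + 12 + 50 + 21
UFP = 225

225


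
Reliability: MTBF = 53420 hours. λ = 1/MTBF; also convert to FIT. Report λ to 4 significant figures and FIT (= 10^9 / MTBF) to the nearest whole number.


Formula: λ = 1 / MTBF; FIT = λ × 1e9 = 1e9 / MTBF
λ = 1 / 53420 ≈ 1.872e-05 failures/hour
FIT = 1e9 / 53420 ≈ 18720 failures per 1e9 hours (nearest whole number)

λ = 1.872e-05 /h, FIT = 18720


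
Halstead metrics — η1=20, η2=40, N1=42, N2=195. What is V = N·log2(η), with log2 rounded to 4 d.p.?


Formula: V = N * log2(η), where N = N1 + N2 and η = η1 + η2
η = 20 + 40 = 60
N = 42 + 195 = 237
log2(60) ≈ 5.9069
V = 237 * 5.9069 = 1399.94

1399.94


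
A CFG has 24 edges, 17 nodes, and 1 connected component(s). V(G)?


Formula: V(G) = E - N + 2P
V(G) = 24 - 17 + 2*1
V(G) = 7 + 2
V(G) = 9

9


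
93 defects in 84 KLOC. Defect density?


Defect density = defects / KLOC
Defect density = 93 / 84
Defect density = 1.107 defects/KLOC

1.107 defects/KLOC


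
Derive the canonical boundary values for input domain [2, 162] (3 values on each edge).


Range: [2, 162]
Boundaries: just below min, min, min+1, max-1, max, just above max
Values: [1, 2, 3, 161, 162, 163]

[1, 2, 3, 161, 162, 163]


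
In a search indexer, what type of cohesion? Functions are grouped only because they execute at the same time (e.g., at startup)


Reasoning: Related by timing only
Type: Temporal cohesion

Temporal cohesion


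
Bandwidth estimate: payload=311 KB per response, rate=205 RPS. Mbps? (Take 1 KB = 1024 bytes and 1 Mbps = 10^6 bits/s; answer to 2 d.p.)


Formula: Mbps = payload_bytes * RPS * 8 / 1e6
Payload per request = 311 KB = 311 * 1024 = 318464 bytes
Total bytes/sec = 318464 * 205 = 65285120
Total bits/sec = 65285120 * 8 = 522280960
Mbps = 522280960 / 1e6 = 522.28

522.28 Mbps


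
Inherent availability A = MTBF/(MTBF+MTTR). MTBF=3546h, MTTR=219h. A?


Availability = MTBF / (MTBF + MTTR)
Availability = 3546 / (3546 + 219)
Availability = 3546 / 3765
Availability = 94.1833%

94.1833%


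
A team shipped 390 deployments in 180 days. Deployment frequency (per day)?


Formula: deployments per day = releases / days
= 390 / 180
= 2.167 deploys/day
(equivalently, 15.17 deploys/week)

2.167 deploys/day


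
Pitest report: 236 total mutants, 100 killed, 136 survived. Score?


Mutation score = killed / total * 100
Mutation score = 100 / 236 * 100
Mutation score = 42.37%

42.37%


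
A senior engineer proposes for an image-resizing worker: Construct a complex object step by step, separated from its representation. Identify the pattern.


This matches the Builder pattern

Builder


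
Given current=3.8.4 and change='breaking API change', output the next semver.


Current: 3.8.4
Change category: 'breaking API change' → major bump
SemVer rule: major bump → increment MAJOR, reset MINOR and PATCH to 0
New: 4.0.0

4.0.0


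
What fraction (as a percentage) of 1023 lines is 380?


Coverage = covered / total * 100
Coverage = 380 / 1023 * 100
Coverage = 37.15%

37.15%


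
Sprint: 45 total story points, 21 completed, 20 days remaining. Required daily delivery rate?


Formula: Required rate = Remaining points / Days left
Remaining = 45 - 21 = 24 points
Required rate = 24 / 20 = 1.2 points/day

1.2 points/day


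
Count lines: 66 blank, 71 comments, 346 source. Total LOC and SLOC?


Total LOC = blank + comment + code
Total LOC = 66 + 71 + 346 = 483
SLOC (source only) = code = 346

Total LOC: 483, SLOC: 346


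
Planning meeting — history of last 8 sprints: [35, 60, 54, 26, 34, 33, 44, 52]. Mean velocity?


Formula: Avg velocity = Total points / Number of sprints
Points: [35, 60, 54, 26, 34, 33, 44, 52]
Sum = 35 + 60 + 54 + 26 + 34 + 33 + 44 + 52 = 338
Avg velocity = 338 / 8 = 42.25 points/sprint

42.25 points/sprint


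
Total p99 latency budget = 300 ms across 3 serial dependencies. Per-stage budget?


Formula: per_stage = total_budget / stages
per_stage = 300 / 3
per_stage = 100.0 ms

100.0 ms


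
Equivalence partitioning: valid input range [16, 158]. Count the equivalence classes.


Valid range: [16, 158]
Class 1: x < 16 — invalid
Class 2: 16 ≤ x ≤ 158 — valid
Class 3: x > 158 — invalid
Total equivalence classes: 3

3 equivalence classes


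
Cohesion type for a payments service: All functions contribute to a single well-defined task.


Reasoning: Best: single purpose
Type: Functional cohesion

Functional cohesion


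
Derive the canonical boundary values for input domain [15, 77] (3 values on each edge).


Range: [15, 77]
Boundaries: just below min, min, min+1, max-1, max, just above max
Values: [14, 15, 16, 76, 77, 78]

[14, 15, 16, 76, 77, 78]


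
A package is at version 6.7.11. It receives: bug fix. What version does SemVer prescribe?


Current: 6.7.11
Change category: 'bug fix' → patch bump
SemVer rule: patch bump → increment PATCH (MAJOR and MINOR unchanged)
New: 6.7.12

6.7.12


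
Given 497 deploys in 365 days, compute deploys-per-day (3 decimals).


Formula: deployments per day = releases / days
= 497 / 365
= 1.362 deploys/day
(equivalently, 9.53 deploys/week)

1.362 deploys/day


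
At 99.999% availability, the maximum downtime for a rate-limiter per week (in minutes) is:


Formula: allowed downtime = period * (100 - SLA) / 100
Period (week) = 10080 minutes
Unavailability fraction = (100 - 99.999) / 100
Allowed downtime = 10080 * (100 - 99.999) / 100
Allowed downtime = 0.1008 minutes

0.1008 minutes


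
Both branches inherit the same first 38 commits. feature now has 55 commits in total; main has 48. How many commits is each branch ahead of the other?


Common ancestor: commit #38
feature commits after divergence: 55 - 38 = 17
main commits after divergence: 48 - 38 = 10
feature is 17 commits ahead of main
main is 10 commits ahead of feature

feature ahead: 17, main ahead: 10


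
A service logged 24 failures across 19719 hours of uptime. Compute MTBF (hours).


Formula: MTBF = Total operating time / Number of failures
MTBF = 19719 / 24
MTBF = 821.63 hours

821.63 hours


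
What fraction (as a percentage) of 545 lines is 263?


Coverage = covered / total * 100
Coverage = 263 / 545 * 100
Coverage = 48.26%

48.26%


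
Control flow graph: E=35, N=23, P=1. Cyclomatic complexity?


Formula: V(G) = E - N + 2P
V(G) = 35 - 23 + 2*1
V(G) = 12 + 2
V(G) = 14

14


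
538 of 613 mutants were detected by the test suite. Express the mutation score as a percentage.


Mutation score = killed / total * 100
Mutation score = 538 / 613 * 100
Mutation score = 87.77%

87.77%


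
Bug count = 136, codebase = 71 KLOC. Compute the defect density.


Defect density = defects / KLOC
Defect density = 136 / 71
Defect density = 1.915 defects/KLOC

1.915 defects/KLOC


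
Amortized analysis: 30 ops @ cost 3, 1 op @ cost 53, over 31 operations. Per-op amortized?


Formula: Amortized cost = Total cost / Operations
Total cost = (30 * 3) + (1 * 53)
Total cost = 90 + 53 = 143
Amortized = 143 / 31 = 4.6129

4.6129


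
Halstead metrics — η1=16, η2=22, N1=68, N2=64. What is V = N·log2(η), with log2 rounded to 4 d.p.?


Formula: V = N * log2(η), where N = N1 + N2 and η = η1 + η2
η = 16 + 22 = 38
N = 68 + 64 = 132
log2(38) ≈ 5.2479
V = 132 * 5.2479 = 692.72

692.72


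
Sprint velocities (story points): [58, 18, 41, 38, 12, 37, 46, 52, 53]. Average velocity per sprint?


Formula: Avg velocity = Total points / Number of sprints
Points: [58, 18, 41, 38, 12, 37, 46, 52, 53]
Sum = 58 + 18 + 41 + 38 + 12 + 37 + 46 + 52 + 53 = 355
Avg velocity = 355 / 9 = 39.44 points/sprint

39.44 points/sprint


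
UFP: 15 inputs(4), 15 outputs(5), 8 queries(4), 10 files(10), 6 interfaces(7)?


UFP = EI*4 + EO*5 + EQ*4 + ILF*10 + EIF*7
UFP = 15*4 + 15*5 + 8*4 + 10*10 + 6*7
UFP = 60 + 75 + 32 + 100 + 42
UFP = 309

309


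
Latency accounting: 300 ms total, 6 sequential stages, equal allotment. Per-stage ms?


Formula: per_stage = total_budget / stages
per_stage = 300 / 6
per_stage = 50.0 ms

50.0 ms


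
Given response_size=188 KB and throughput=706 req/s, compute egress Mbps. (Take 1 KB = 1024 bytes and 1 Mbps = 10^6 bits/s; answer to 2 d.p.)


Formula: Mbps = payload_bytes * RPS * 8 / 1e6
Payload per request = 188 KB = 188 * 1024 = 192512 bytes
Total bytes/sec = 192512 * 706 = 135913472
Total bits/sec = 135913472 * 8 = 1087307776
Mbps = 1087307776 / 1e6 = 1087.31

1087.31 Mbps


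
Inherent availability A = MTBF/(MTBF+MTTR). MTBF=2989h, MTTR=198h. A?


Availability = MTBF / (MTBF + MTTR)
Availability = 2989 / (2989 + 198)
Availability = 2989 / 3187
Availability = 93.7873%

93.7873%


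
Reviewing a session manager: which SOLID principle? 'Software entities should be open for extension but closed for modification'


This describes the Open/Closed Principle (OCP)

Open/Closed Principle (OCP)


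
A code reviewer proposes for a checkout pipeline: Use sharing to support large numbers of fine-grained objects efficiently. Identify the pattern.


This matches the Flyweight pattern

Flyweight


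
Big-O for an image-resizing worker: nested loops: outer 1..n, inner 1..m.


Reasoning: product of independent bounds
Complexity: O(n*m)

O(n*m)


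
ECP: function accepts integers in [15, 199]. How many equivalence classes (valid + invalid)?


Valid range: [15, 199]
Class 1: x < 15 — invalid
Class 2: 15 ≤ x ≤ 199 — valid
Class 3: x > 199 — invalid
Total equivalence classes: 3

3 equivalence classes


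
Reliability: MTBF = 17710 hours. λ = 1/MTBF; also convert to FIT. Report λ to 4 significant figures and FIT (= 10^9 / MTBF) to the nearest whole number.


Formula: λ = 1 / MTBF; FIT = λ × 1e9 = 1e9 / MTBF
λ = 1 / 17710 ≈ 5.647e-05 failures/hour
FIT = 1e9 / 17710 ≈ 56465 failures per 1e9 hours (nearest whole number)

λ = 5.647e-05 /h, FIT = 56465


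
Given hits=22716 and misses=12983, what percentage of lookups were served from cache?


Formula: hit rate = hits / (hits + misses) * 100
hit rate = 22716 / (22716 + 12983) * 100
hit rate = 22716 / 35699 * 100
hit rate = 63.63%

63.63%


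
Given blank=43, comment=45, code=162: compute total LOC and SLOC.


Total LOC = blank + comment + code
Total LOC = 43 + 45 + 162 = 250
SLOC (source only) = code = 162

Total LOC: 250, SLOC: 162


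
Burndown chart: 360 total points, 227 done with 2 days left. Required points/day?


Formula: Required rate = Remaining points / Days left
Remaining = 360 - 227 = 133 points
Required rate = 133 / 2 = 66.5 points/day

66.5 points/day


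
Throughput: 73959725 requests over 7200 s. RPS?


Formula: throughput = requests / seconds
throughput = 73959725 / 7200
throughput = 10272.18 requests/second

10272.18 requests/second


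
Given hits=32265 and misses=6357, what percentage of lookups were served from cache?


Formula: hit rate = hits / (hits + misses) * 100
hit rate = 32265 / (32265 + 6357) * 100
hit rate = 32265 / 38622 * 100
hit rate = 83.54%

83.54%


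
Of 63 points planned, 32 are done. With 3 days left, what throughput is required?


Formula: Required rate = Remaining points / Days left
Remaining = 63 - 32 = 31 points
Required rate = 31 / 3 = 10.33 points/day

10.33 points/day


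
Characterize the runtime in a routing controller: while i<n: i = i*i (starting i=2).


Reasoning: squaring drives double-exponential growth; iterations ~ log log n
Complexity: O(log log n)

O(log log n)


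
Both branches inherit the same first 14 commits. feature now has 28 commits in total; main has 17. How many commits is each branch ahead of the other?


Common ancestor: commit #14
feature commits after divergence: 28 - 14 = 14
main commits after divergence: 17 - 14 = 3
feature is 14 commits ahead of main
main is 3 commits ahead of feature

feature ahead: 14, main ahead: 3


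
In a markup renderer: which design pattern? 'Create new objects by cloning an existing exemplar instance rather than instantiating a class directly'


This matches the Prototype pattern

Prototype


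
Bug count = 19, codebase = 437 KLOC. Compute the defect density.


Defect density = defects / KLOC
Defect density = 19 / 437
Defect density = 0.043 defects/KLOC

0.043 defects/KLOC


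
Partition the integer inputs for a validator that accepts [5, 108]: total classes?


Valid range: [5, 108]
Class 1: x < 5 — invalid
Class 2: 5 ≤ x ≤ 108 — valid
Class 3: x > 108 — invalid
Total equivalence classes: 3

3 equivalence classes


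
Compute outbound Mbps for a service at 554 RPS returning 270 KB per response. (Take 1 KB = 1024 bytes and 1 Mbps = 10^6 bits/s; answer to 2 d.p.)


Formula: Mbps = payload_bytes * RPS * 8 / 1e6
Payload per request = 270 KB = 270 * 1024 = 276480 bytes
Total bytes/sec = 276480 * 554 = 153169920
Total bits/sec = 153169920 * 8 = 1225359360
Mbps = 1225359360 / 1e6 = 1225.36

1225.36 Mbps


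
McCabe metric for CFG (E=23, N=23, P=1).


Formula: V(G) = E - N + 2P
V(G) = 23 - 23 + 2*1
V(G) = 0 + 2
V(G) = 2

2


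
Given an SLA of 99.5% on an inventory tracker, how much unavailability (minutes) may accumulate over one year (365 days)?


Formula: allowed downtime = period * (100 - SLA) / 100
Period (year (365 days)) = 525600 minutes
Unavailability fraction = (100 - 99.5) / 100
Allowed downtime = 525600 * (100 - 99.5) / 100
Allowed downtime = 2628.0 minutes

2628.0 minutes


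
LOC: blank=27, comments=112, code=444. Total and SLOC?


Total LOC = blank + comment + code
Total LOC = 27 + 112 + 444 = 583
SLOC (source only) = code = 444

Total LOC: 583, SLOC: 444


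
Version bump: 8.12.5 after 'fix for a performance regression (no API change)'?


Current: 8.12.5
Change category: 'fix for a performance regression (no API change)' → patch bump
SemVer rule: patch bump → increment PATCH (MAJOR and MINOR unchanged)
New: 8.12.6

8.12.6


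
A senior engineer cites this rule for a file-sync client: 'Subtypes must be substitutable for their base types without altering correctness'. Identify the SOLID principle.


This describes the Liskov Substitution Principle (LSP)

Liskov Substitution Principle (LSP)


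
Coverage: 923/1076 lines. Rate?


Coverage = covered / total * 100
Coverage = 923 / 1076 * 100
Coverage = 85.78%

85.78%


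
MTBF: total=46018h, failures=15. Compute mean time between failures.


Formula: MTBF = Total operating time / Number of failures
MTBF = 46018 / 15
MTBF = 3067.87 hours

3067.87 hours


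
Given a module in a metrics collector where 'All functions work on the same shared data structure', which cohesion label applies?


Reasoning: Functions share data
Type: Communicational cohesion

Communicational cohesion


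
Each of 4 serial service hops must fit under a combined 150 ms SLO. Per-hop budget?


Formula: per_stage = total_budget / stages
per_stage = 150 / 4
per_stage = 37.5 ms

37.5 ms


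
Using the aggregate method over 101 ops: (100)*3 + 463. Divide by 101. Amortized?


Formula: Amortized cost = Total cost / Operations
Total cost = (100 * 3) + (1 * 463)
Total cost = 300 + 463 = 763
Amortized = 763 / 101 = 7.5545

7.5545


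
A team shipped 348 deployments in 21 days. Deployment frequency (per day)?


Formula: deployments per day = releases / days
= 348 / 21
= 16.571 deploys/day
(equivalently, 116.0 deploys/week)

16.571 deploys/day


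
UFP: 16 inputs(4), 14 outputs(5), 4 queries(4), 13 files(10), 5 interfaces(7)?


UFP = EI*4 + EO*5 + EQ*4 + ILF*10 + EIF*7
UFP = 16*4 + 14*5 + 4*4 + 13*10 + 5*7
UFP = 64 + 70 + 16 + 130 + 35
UFP = 315

315


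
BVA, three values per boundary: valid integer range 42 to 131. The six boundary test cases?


Range: [42, 131]
Boundaries: just below min, min, min+1, max-1, max, just above max
Values: [41, 42, 43, 130, 131, 132]

[41, 42, 43, 130, 131, 132]


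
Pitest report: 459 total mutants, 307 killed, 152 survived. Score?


Mutation score = killed / total * 100
Mutation score = 307 / 459 * 100
Mutation score = 66.88%

66.88%


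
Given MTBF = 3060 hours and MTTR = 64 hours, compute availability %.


Availability = MTBF / (MTBF + MTTR)
Availability = 3060 / (3060 + 64)
Availability = 3060 / 3124
Availability = 97.9513%

97.9513%


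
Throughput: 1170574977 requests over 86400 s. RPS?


Formula: throughput = requests / seconds
throughput = 1170574977 / 86400
throughput = 13548.32 requests/second

13548.32 requests/second


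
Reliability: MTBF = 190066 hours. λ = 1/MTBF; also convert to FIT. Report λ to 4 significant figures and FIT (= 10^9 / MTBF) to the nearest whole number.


Formula: λ = 1 / MTBF; FIT = λ × 1e9 = 1e9 / MTBF
λ = 1 / 190066 ≈ 5.261e-06 failures/hour
FIT = 1e9 / 190066 ≈ 5261 failures per 1e9 hours (nearest whole number)

λ = 5.261e-06 /h, FIT = 5261


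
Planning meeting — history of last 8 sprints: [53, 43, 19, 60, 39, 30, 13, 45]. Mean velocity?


Formula: Avg velocity = Total points / Number of sprints
Points: [53, 43, 19, 60, 39, 30, 13, 45]
Sum = 53 + 43 + 19 + 60 + 39 + 30 + 13 + 45 = 302
Avg velocity = 302 / 8 = 37.75 points/sprint

37.75 points/sprint


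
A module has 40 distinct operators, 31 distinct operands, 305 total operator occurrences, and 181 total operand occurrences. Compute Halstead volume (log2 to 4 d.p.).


Formula: V = N * log2(η), where N = N1 + N2 and η = η1 + η2
η = 40 + 31 = 71
N = 305 + 181 = 486
log2(71) ≈ 6.1497
V = 486 * 6.1497 = 2988.75

2988.75


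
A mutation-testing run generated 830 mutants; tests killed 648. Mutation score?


Mutation score = killed / total * 100
Mutation score = 648 / 830 * 100
Mutation score = 78.07%

78.07%


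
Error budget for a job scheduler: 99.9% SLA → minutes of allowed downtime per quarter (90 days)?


Formula: allowed downtime = period * (100 - SLA) / 100
Period (quarter (90 days)) = 129600 minutes
Unavailability fraction = (100 - 99.9) / 100
Allowed downtime = 129600 * (100 - 99.9) / 100
Allowed downtime = 129.6 minutes

129.6 minutes


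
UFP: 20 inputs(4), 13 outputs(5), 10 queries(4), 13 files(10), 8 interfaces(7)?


UFP = EI*4 + EO*5 + EQ*4 + ILF*10 + EIF*7
UFP = 20*4 + 13*5 + 10*4 + 13*10 + 8*7
UFP = 80 + 65 + 40 + 130 + 56
UFP = 371

371


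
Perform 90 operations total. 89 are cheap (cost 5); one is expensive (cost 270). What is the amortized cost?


Formula: Amortized cost = Total cost / Operations
Total cost = (89 * 5) + (1 * 270)
Total cost = 445 + 270 = 715
Amortized = 715 / 90 = 7.9444

7.9444


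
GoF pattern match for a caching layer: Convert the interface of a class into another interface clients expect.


This matches the Adapter pattern

Adapter


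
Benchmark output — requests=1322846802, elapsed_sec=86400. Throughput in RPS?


Formula: throughput = requests / seconds
throughput = 1322846802 / 86400
throughput = 15310.73 requests/second

15310.73 requests/second


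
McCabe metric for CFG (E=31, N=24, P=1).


Formula: V(G) = E - N + 2P
V(G) = 31 - 24 + 2*1
V(G) = 7 + 2
V(G) = 9

9


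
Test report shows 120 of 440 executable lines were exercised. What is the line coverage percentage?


Coverage = covered / total * 100
Coverage = 120 / 440 * 100
Coverage = 27.27%

27.27%


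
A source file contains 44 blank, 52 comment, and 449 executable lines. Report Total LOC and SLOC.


Total LOC = blank + comment + code
Total LOC = 44 + 52 + 449 = 545
SLOC (source only) = code = 449

Total LOC: 545, SLOC: 449


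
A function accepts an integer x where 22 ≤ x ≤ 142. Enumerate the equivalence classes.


Valid range: [22, 142]
Class 1: x < 22 — invalid
Class 2: 22 ≤ x ≤ 142 — valid
Class 3: x > 142 — invalid
Total equivalence classes: 3

3 equivalence classes


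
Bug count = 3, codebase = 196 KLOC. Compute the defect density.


Defect density = defects / KLOC
Defect density = 3 / 196
Defect density = 0.015 defects/KLOC

0.015 defects/KLOC


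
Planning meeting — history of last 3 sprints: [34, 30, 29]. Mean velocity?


Formula: Avg velocity = Total points / Number of sprints
Points: [34, 30, 29]
Sum = 34 + 30 + 29 = 93
Avg velocity = 93 / 3 = 31.0 points/sprint

31.0 points/sprint


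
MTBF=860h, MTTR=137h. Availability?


Availability = MTBF / (MTBF + MTTR)
Availability = 860 / (860 + 137)
Availability = 860 / 997
Availability = 86.2588%

86.2588%


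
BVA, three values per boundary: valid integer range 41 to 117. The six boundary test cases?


Range: [41, 117]
Boundaries: just below min, min, min+1, max-1, max, just above max
Values: [40, 41, 42, 116, 117, 118]

[40, 41, 42, 116, 117, 118]


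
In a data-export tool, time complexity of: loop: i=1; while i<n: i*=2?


Reasoning: i doubles each step so iterations are log2(n)
Complexity: O(log n)

O(log n)


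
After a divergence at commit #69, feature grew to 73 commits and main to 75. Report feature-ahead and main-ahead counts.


Common ancestor: commit #69
feature commits after divergence: 73 - 69 = 4
main commits after divergence: 75 - 69 = 6
feature is 4 commits ahead of main
main is 6 commits ahead of feature

feature ahead: 4, main ahead: 6


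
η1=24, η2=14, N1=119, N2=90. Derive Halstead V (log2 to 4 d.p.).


Formula: V = N * log2(η), where N = N1 + N2 and η = η1 + η2
η = 24 + 14 = 38
N = 119 + 90 = 209
log2(38) ≈ 5.2479
V = 209 * 5.2479 = 1096.81

1096.81


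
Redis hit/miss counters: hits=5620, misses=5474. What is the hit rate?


Formula: hit rate = hits / (hits + misses) * 100
hit rate = 5620 / (5620 + 5474) * 100
hit rate = 5620 / 11094 * 100
hit rate = 50.66%

50.66%


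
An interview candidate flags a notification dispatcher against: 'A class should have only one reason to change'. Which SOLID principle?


This describes the Single Responsibility Principle (SRP)

Single Responsibility Principle (SRP)


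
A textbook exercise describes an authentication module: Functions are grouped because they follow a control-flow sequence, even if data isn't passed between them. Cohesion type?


Reasoning: Grouped by order of execution within a routine, not by data flow
Type: Procedural cohesion

Procedural cohesion


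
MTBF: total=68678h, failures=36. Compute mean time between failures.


Formula: MTBF = Total operating time / Number of failures
MTBF = 68678 / 36
MTBF = 1907.72 hours

1907.72 hours


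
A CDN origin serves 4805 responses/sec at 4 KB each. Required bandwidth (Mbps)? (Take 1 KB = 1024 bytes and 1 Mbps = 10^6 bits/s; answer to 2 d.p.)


Formula: Mbps = payload_bytes * RPS * 8 / 1e6
Payload per request = 4 KB = 4 * 1024 = 4096 bytes
Total bytes/sec = 4096 * 4805 = 19681280
Total bits/sec = 19681280 * 8 = 157450240
Mbps = 157450240 / 1e6 = 157.45

157.45 Mbps


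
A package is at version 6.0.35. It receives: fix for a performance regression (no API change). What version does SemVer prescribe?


Current: 6.0.35
Change category: 'fix for a performance regression (no API change)' → patch bump
SemVer rule: patch bump → increment PATCH (MAJOR and MINOR unchanged)
New: 6.0.36

6.0.36


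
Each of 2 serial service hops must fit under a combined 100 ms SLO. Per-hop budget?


Formula: per_stage = total_budget / stages
per_stage = 100 / 2
per_stage = 50.0 ms

50.0 ms
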